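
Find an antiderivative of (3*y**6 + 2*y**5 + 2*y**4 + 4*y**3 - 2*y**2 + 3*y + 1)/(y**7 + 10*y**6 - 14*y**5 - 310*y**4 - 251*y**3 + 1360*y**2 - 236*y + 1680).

Factor the denominator: (y - 5)*(y - 2)*(y + 4)*(y + 6)*(y + 7)*(y**2 + 1).
Partial-fraction decomposition: (49*y + 76)/(81770*(y**2 + 1)) + 64529/(3240*(y + 7)) - 126055/(6512*(y + 6)) + 10453/(5508*(y + 4)) - 319/(6480*(y - 2)) + 54841/(92664*(y - 5)).
Integrate each term; A/(y−a) gives A·log|y−a|; the (By+D)/(y²+p²) term gives a log and an atan.

54841*log(y - 5)/92664 - 319*log(y - 2)/6480 + 10453*log(y + 4)/5508 - 126055*log(y + 6)/6512 + 64529*log(y + 7)/3240 + 49*log(y**2 + 1)/163540 + 38*atan(y)/40885 + C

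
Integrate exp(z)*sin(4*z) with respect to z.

Let I denote the integral. Integrate by parts with u = sin(4*z), dv = exp(z) dz, so v = exp(z): I = exp(z)*sin(4*z) − 4·∫ exp(z)*cos(4*z) dz.
Apply parts again with u = cos(4*z), dv = exp(z) dz: ∫ exp(z)*cos(4*z) dz = exp(z)*cos(4*z) + 4·I. Substituting back brings back I: I = exp(z)*sin(4*z) - 4*exp(z)*cos(4*z) − 16·I.
Solving for I: (1 + 16)·I equals the remaining terms, so I = (1/17)·(exp(z)*sin(4*z) - 4*exp(z)*cos(4*z)).

exp(z)*sin(4*z)/17 - 4*exp(z)*cos(4*z)/17 + C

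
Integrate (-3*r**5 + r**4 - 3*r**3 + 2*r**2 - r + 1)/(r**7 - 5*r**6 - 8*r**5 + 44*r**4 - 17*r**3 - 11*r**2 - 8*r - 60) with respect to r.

-9079*log(r - 5)/11232 + 28*log(r - 2)/45 - 11*log(r + 1)/216 + 913*log(r + 3)/4000 + 57*log(r**2 + 1)/13000 - atan(r)/6500 - 97/(225*r - 450) + C

Factor the denominator: (r - 5)*(r - 2)**2*(r + 1)*(r + 3)*(r**2 + 1).
Partial-fraction decomposition: (57*r - 1)/(6500*(r**2 + 1)) + 913/(4000*(r + 3)) - 11/(216*(r + 1)) + 28/(45*(r - 2)) + 97/(225*(r - 2)**2) - 9079/(11232*(r - 5)).
Integrate each term; A/(r−a) gives A·log|r−a|; the (Br+D)/(r²+p²) term gives a log and an atan.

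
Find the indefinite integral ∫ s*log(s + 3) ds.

Use integration by parts with u = log(s + 3), dv = s ds.
Then du = 1/(s + 3) ds and v = s**2/2.

s**2*log(s + 3)/2 - s**2/4 + 3*s/2 - 9*log(s + 3)/2 + C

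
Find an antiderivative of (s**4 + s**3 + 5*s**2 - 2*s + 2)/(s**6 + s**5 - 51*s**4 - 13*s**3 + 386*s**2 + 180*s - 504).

841*log(s - 6)/6240 - 149*log(s - 3)/1500 + 7*log(s - 1)/720 + 317*log(s + 2)/7200 - 2319*log(s + 7)/26000 + 17/(300*s + 600) + C

Factor the denominator: (s - 6)*(s - 3)*(s - 1)*(s + 2)**2*(s + 7).
Partial-fraction decomposition: -2319/(26000*(s + 7)) + 317/(7200*(s + 2)) - 17/(300*(s + 2)**2) + 7/(720*(s - 1)) - 149/(1500*(s - 3)) + 841/(6240*(s - 6)).
Integrate each term; A/(s−a) gives A·log|s−a|; A/(s−a)² gives −A/(s−a).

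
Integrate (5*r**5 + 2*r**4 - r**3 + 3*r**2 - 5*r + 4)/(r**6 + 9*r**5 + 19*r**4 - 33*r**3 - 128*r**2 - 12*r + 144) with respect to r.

19*log(r - 2)/60 - log(r - 1)/30 - 47*log(r + 2)/12 - 659*log(r + 3)/10 + 1118*log(r + 4)/15 - 49/(r + 3) + C

Factor the denominator: (r - 2)*(r - 1)*(r + 2)*(r + 3)**2*(r + 4).
Partial-fraction decomposition: 1118/(15*(r + 4)) - 659/(10*(r + 3)) + 49/(r + 3)**2 - 47/(12*(r + 2)) - 1/(30*(r - 1)) + 19/(60*(r - 2)).
Integrate each term; A/(r−a) gives A·log|r−a|; A/(r−a)² gives −A/(r−a).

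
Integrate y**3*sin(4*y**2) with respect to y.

Let u = y², du = 2y dy; rewrite as (1/2)∫ u^1·sin(4u) du.
Now integrate by parts 1 time.

-y**2*cos(4*y**2)/8 + sin(4*y**2)/32 + C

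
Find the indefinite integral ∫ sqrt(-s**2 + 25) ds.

Substitute s = 5·sin(θ), so ds = 5·cos(θ) dθ and the radical becomes sqrt(-s**2 + 25) = 5·cos(θ) by the Pythagorean identity.
Integrate the resulting trig expression in θ, then back-substitute θ = asin(s/5), sin(θ) = s/5, cos(θ) = sqrt(-s**2 + 25)/5 (absorbing any constant into C).

s*sqrt(-s**2 + 25)/2 + 25*asin(s/5)/2 + C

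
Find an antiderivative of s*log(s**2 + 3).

s**2*log(s**2 + 3)/2 - s**2/2 + 3*log(s**2 + 3)/2 + C

Let u = s**2 + 3, so du = (2*s) ds.
The integral becomes (1/2)·∫ log(u) du; integrate by parts with u′=log(u), dv′=du.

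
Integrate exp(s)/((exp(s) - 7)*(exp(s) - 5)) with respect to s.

log(exp(s) - 7)/2 - log(exp(s) - 5)/2 + C

Let u = e^s, du = e^s ds.
The integral becomes ∫ du/((u-7)(u-5)); decompose into partial fractions.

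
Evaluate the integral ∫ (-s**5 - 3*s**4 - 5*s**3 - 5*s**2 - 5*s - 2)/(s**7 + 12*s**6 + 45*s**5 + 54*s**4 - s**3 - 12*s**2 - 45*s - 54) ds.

-3*log(s - 1)/64 - log(s + 1)/80 - 5177*log(s + 3)/14400 + 688*log(s + 6)/1665 + 21*log(s**2 + 1)/7400 + 11*atan(s)/1850 - 103/(240*s + 720) + C

Factor the denominator: (s - 1)*(s + 1)*(s + 3)**2*(s + 6)*(s**2 + 1).
Partial-fraction decomposition: (21*s + 22)/(3700*(s**2 + 1)) + 688/(1665*(s + 6)) - 5177/(14400*(s + 3)) + 103/(240*(s + 3)**2) - 1/(80*(s + 1)) - 3/(64*(s - 1)).
Integrate each term; A/(s−a) gives A·log|s−a|; the (Bs+D)/(s²+p²) term gives a log and an atan.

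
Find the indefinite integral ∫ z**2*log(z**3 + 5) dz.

z**3*log(z**3 + 5)/3 - z**3/3 + 5*log(z**3 + 5)/3 + C

Let u = z**3 + 5, so du = (3*z**2) dz.
The integral becomes (1/3)·∫ log(u) du; integrate by parts with u′=log(u), dv′=du.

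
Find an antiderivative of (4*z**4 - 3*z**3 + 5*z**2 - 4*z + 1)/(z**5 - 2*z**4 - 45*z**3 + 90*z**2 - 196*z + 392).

Factor the denominator: (z - 7)*(z - 2)*(z + 7)*(z**2 + 4).
Partial-fraction decomposition: (61*z + 58)/(424*(z**2 + 4)) + 10907/(6678*(z + 7)) - 53/(360*(z - 2)) + 8793/(3710*(z - 7)).
Integrate each term; A/(z−a) gives A·log|z−a|; the (Bz+D)/(z²+p²) term gives a log and an atan.

8793*log(z - 7)/3710 - 53*log(z - 2)/360 + 10907*log(z + 7)/6678 + 61*log(z**2 + 4)/848 + 29*atan(z/2)/424 + C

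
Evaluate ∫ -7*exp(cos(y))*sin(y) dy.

7*exp(cos(y)) + C

Let u = cos(y), so du = (-sin(y)) dy.
Rewriting, the integral becomes 7·∫ e^u du = 7·e^u.
Substituting back, u = cos(y).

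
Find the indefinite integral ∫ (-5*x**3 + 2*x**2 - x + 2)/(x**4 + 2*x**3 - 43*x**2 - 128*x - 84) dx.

Factor the denominator: (x - 7)*(x + 1)*(x + 2)*(x + 6).
Partial-fraction decomposition: -58/(13*(x + 6)) + 13/(9*(x + 2)) - 1/(4*(x + 1)) - 811/(468*(x - 7)).
Integrate each term: A/(x−a) contributes A·log|x−a|.

-811*log(x - 7)/468 - log(x + 1)/4 + 13*log(x + 2)/9 - 58*log(x + 6)/13 + C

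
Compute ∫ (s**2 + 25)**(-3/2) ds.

Substitute s = 5·tan(θ), so ds = 5·sec(θ)^2 dθ and the radical becomes sqrt(s**2 + 25) = 5·sec(θ) by the Pythagorean identity.
Integrate the resulting trig expression in θ, then back-substitute tan(θ) = s/5, sec(θ) = sqrt(s**2 + 25)/5 (absorbing any constant into C).

s/(25*sqrt(s**2 + 25)) + C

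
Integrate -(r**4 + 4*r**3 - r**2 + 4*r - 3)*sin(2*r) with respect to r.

r**4*cos(2*r)/2 - r**3*sin(2*r) + 2*r**3*cos(2*r) - 3*r**2*sin(2*r) - 2*r**2*cos(2*r) + 2*r*sin(2*r) - r*cos(2*r) + sin(2*r)/2 - cos(2*r)/2 + C

Use integration by parts with u = r**4 + 4*r**3 - r**2 + 4*r - 3, dv = -sin(2*r) dr, so v = cos(2*r)/2.
Apply parts 4 times (tabular method): alternate signs, differentiate u down to 0, integrate dv up.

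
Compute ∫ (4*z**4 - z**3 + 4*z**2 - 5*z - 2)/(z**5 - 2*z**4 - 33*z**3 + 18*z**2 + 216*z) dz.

Factor the denominator: z*(z - 6)*(z - 3)*(z + 3)*(z + 4).
Partial-fraction decomposition: 117/(28*(z + 4)) - 200/(81*(z + 3)) - 158/(189*(z - 3)) + 254/(81*(z - 6)) - 1/(108*z).
Integrate each term: A/(z−a) contributes A·log|z−a|.

-log(z)/108 + 254*log(z - 6)/81 - 158*log(z - 3)/189 - 200*log(z + 3)/81 + 117*log(z + 4)/28 + C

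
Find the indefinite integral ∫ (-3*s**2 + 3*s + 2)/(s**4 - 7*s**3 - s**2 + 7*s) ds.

Factor the denominator: s*(s - 7)*(s - 1)*(s + 1).
Partial-fraction decomposition: 1/(4*(s + 1)) - 1/(6*(s - 1)) - 31/(84*(s - 7)) + 2/(7*s).
Integrate each term: A/(s−a) contributes A·log|s−a|.

2*log(s)/7 - 31*log(s - 7)/84 - log(s - 1)/6 + log(s + 1)/4 + C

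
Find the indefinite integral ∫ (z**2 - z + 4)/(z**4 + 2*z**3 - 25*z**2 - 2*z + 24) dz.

8*log(z - 4)/75 - 2*log(z - 1)/21 + 3*log(z + 1)/25 - 23*log(z + 6)/175 + C

Factor the denominator: (z - 4)*(z - 1)*(z + 1)*(z + 6).
Partial-fraction decomposition: -23/(175*(z + 6)) + 3/(25*(z + 1)) - 2/(21*(z - 1)) + 8/(75*(z - 4)).
Integrate each term: A/(z−a) contributes A·log|z−a|.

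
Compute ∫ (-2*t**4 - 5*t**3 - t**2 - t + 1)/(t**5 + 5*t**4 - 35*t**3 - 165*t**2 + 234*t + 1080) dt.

Factor the denominator: (t - 5)*(t - 3)*(t + 3)*(t + 4)*(t + 6).
Partial-fraction decomposition: -1541/(594*(t + 6)) + 29/(18*(t + 4)) - 2/(9*(t + 3)) + 11/(27*(t - 3)) - 119/(99*(t - 5)).
Integrate each term: A/(t−a) contributes A·log|t−a|.

-119*log(t - 5)/99 + 11*log(t - 3)/27 - 2*log(t + 3)/9 + 29*log(t + 4)/18 - 1541*log(t + 6)/594 + C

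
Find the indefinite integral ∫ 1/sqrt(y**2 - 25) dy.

log(y + sqrt(y**2 - 25)) + C

Substitute y = 5·sec(θ), so dy = 5·sec(θ)*tan(θ) dθ and the radical becomes sqrt(y**2 - 25) = 5·tan(θ) by the Pythagorean identity.
Integrate the resulting trig expression in θ, then back-substitute sec(θ) = y/5, tan(θ) = sqrt(y**2 - 25)/5 (absorbing any constant into C).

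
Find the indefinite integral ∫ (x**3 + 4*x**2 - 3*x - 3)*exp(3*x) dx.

Use integration by parts with u = x**3 + 4*x**2 - 3*x - 3, dv = exp(3*x) dx, so v = exp(3*x)/3.
Apply parts 3 times (tabular method): alternate signs, differentiate u down to 0, integrate dv up.

(3*x**3 + 9*x**2 - 15*x - 4)*exp(3*x)/9 + C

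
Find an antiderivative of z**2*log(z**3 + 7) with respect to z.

Let u = z**3 + 7, so du = (3*z**2) dz.
The integral becomes (1/3)·∫ log(u) du; integrate by parts with u′=log(u), dv′=du.

z**3*log(z**3 + 7)/3 - z**3/3 + 7*log(z**3 + 7)/3 + C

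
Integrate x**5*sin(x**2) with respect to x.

-x**4*cos(x**2)/2 + x**2*sin(x**2) + cos(x**2) + C

Let u = x², du = 2x dx; rewrite as (1/2)∫ u^2·sin(1u) du.
Now integrate by parts 2 times.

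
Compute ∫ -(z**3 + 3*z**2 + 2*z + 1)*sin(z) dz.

z**3*cos(z) - 3*z**2*sin(z) + 3*z**2*cos(z) - 6*z*sin(z) - 4*z*cos(z) + 4*sin(z) - 5*cos(z) + C

Use integration by parts with u = z**3 + 3*z**2 + 2*z + 1, dv = -sin(z) dz, so v = cos(z).
Apply parts 3 times (tabular method): alternate signs, differentiate u down to 0, integrate dv up.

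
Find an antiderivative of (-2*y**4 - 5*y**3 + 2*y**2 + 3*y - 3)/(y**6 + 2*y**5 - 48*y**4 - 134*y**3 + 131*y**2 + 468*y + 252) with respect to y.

Factor the denominator: (y - 7)*(y - 2)*(y + 1)**2*(y + 3)*(y + 6).
Partial-fraction decomposition: 487/(2600*(y + 6)) - 7/(200*(y + 3)) - 931/(28800*(y + 1)) - 1/(240*(y + 1)**2) + 61/(1800*(y - 2)) - 6401/(41600*(y - 7)).
Integrate each term; A/(y−a) gives A·log|y−a|; A/(y−a)² gives −A/(y−a).

-6401*log(y - 7)/41600 + 61*log(y - 2)/1800 - 931*log(y + 1)/28800 - 7*log(y + 3)/200 + 487*log(y + 6)/2600 + 1/(240*y + 240) + C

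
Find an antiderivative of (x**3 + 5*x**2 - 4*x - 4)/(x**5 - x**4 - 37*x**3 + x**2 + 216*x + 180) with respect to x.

Factor the denominator: (x - 6)*(x - 3)*(x + 1)*(x + 2)*(x + 5).
Partial-fraction decomposition: 1/(66*(x + 5)) - 2/(15*(x + 2)) + 1/(28*(x + 1)) - 7/(60*(x - 3)) + 46/(231*(x - 6)).
Integrate each term: A/(x−a) contributes A·log|x−a|.

46*log(x - 6)/231 - 7*log(x - 3)/60 + log(x + 1)/28 - 2*log(x + 2)/15 + log(x + 5)/66 + C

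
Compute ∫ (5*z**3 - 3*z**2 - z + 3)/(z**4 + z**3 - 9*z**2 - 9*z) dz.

-log(z)/3 + 3*log(z - 3)/2 - log(z + 1)/2 + 13*log(z + 3)/3 + C

Factor the denominator: z*(z - 3)*(z + 1)*(z + 3).
Partial-fraction decomposition: 13/(3*(z + 3)) - 1/(2*(z + 1)) + 3/(2*(z - 3)) - 1/(3*z).
Integrate each term: A/(z−a) contributes A·log|z−a|.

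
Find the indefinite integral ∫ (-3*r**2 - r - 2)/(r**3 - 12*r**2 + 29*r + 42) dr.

Factor the denominator: (r - 7)*(r - 6)*(r + 1).
Partial-fraction decomposition: -1/(14*(r + 1)) + 116/(7*(r - 6)) - 39/(2*(r - 7)).
Integrate each term: A/(r−a) contributes A·log|r−a|.

-39*log(r - 7)/2 + 116*log(r - 6)/7 - log(r + 1)/14 + C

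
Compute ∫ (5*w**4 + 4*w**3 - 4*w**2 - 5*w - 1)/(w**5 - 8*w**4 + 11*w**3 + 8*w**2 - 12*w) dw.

log(w)/12 + 7169*log(w - 6)/840 - 85*log(w - 2)/24 - log(w - 1)/10 + log(w + 1)/42 + C

Factor the denominator: w*(w - 6)*(w - 2)*(w - 1)*(w + 1).
Partial-fraction decomposition: 1/(42*(w + 1)) - 1/(10*(w - 1)) - 85/(24*(w - 2)) + 7169/(840*(w - 6)) + 1/(12*w).
Integrate each term: A/(w−a) contributes A·log|w−a|.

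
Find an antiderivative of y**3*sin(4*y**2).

-y**2*cos(4*y**2)/8 + sin(4*y**2)/32 + C

Let u = y², du = 2y dy; rewrite as (1/2)∫ u^1·sin(4u) du.
Now integrate by parts 1 time.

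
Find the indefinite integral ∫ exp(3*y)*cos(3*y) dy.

Let I denote the integral. Integrate by parts with u = cos(3*y), dv = exp(3*y) dy, so v = exp(3*y)/3: I = exp(3*y)*cos(3*y)/3 + ∫ exp(3*y)*sin(3*y) dy.
Apply parts again with u = sin(3*y), dv = exp(3*y) dy: ∫ exp(3*y)*sin(3*y) dy = exp(3*y)*sin(3*y)/3 − I. Substituting back brings back I: I = exp(3*y)*sin(3*y)/3 + exp(3*y)*cos(3*y)/3 − I.
Solving for I: (1 + 1)·I equals the remaining terms, so I = (1/2)·(exp(3*y)*sin(3*y)/3 + exp(3*y)*cos(3*y)/3).

exp(3*y)*sin(3*y)/6 + exp(3*y)*cos(3*y)/6 + C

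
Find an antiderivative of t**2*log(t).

Use integration by parts with u = log(t), dv = t**2 dt.
Then du = 1/t dt and v = t**3/3.

t**3*log(t)/3 - t**3/9 + C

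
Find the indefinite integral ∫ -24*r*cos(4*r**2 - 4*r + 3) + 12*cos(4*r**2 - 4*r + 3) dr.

Let u = 4*r**2 - 4*r + 3, so du = (8*r - 4) dr.
Rewriting, the integral becomes -3·∫ cos(u) du = -3·sin(u).
Substituting back, u = 4*r**2 - 4*r + 3.

-3*sin(4*r**2 - 4*r + 3) + C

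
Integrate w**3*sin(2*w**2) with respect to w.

-w**2*cos(2*w**2)/4 + sin(2*w**2)/8 + C

Let u = w², du = 2w dw; rewrite as (1/2)∫ u^1·sin(2u) du.
Now integrate by parts 1 time.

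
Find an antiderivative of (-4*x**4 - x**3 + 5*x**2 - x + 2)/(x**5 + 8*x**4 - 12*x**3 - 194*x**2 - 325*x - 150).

-2503*log(x - 5)/3960 - 7*log(x + 1)/1440 + 2243*log(x + 5)/160 - 956*log(x + 6)/55 + 1/(24*x + 24) + C

Factor the denominator: (x - 5)*(x + 1)**2*(x + 5)*(x + 6).
Partial-fraction decomposition: -956/(55*(x + 6)) + 2243/(160*(x + 5)) - 7/(1440*(x + 1)) - 1/(24*(x + 1)**2) - 2503/(3960*(x - 5)).
Integrate each term; A/(x−a) gives A·log|x−a|; A/(x−a)² gives −A/(x−a).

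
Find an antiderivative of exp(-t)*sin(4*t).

-exp(-t)*sin(4*t)/17 - 4*exp(-t)*cos(4*t)/17 + C

Let I denote the integral. Integrate by parts with u = sin(4*t), dv = exp(-t) dt, so v = -exp(-t): I = -exp(-t)*sin(4*t) + 4·∫ exp(-t)*cos(4*t) dt.
Apply parts again with u = cos(4*t), dv = exp(-t) dt: ∫ exp(-t)*cos(4*t) dt = -exp(-t)*cos(4*t) − 4·I. Substituting back brings back I: I = -exp(-t)*sin(4*t) - 4*exp(-t)*cos(4*t) − 16·I.
Solving for I: (1 + 16)·I equals the remaining terms, so I = (1/17)·(-exp(-t)*sin(4*t) - 4*exp(-t)*cos(4*t)).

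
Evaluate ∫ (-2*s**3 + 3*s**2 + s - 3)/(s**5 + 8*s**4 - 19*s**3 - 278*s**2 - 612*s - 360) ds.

Factor the denominator: (s - 6)*(s + 1)*(s + 2)*(s + 5)*(s + 6).
Partial-fraction decomposition: 177/(80*(s + 6)) - 317/(132*(s + 5)) + 23/(96*(s + 2)) - 1/(140*(s + 1)) - 107/(2464*(s - 6)).
Integrate each term: A/(s−a) contributes A·log|s−a|.

-107*log(s - 6)/2464 - log(s + 1)/140 + 23*log(s + 2)/96 - 317*log(s + 5)/132 + 177*log(s + 6)/80 + C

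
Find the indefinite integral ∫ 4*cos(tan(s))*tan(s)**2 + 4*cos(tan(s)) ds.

4*sin(tan(s)) + C

Let u = tan(s), so du = (tan(s)**2 + 1) ds.
Rewriting, the integral becomes 4·∫ cos(u) du = 4·sin(u).
Substituting back, u = tan(s).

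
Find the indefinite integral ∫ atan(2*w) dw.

w*atan(2*w) - log(4*w**2 + 1)/4 + C

Use integration by parts with u = arctan(2*w), dv = dw.
Then du = 2/(4*w**2 + 1) dw.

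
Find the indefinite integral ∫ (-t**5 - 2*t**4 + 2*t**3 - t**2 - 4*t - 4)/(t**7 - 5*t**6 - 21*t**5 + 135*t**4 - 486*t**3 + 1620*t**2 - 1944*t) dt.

Factor the denominator: t*(t - 6)*(t - 3)*(t - 2)*(t + 6)*(t**2 + 9).
Partial-fraction decomposition: (851*t + 714)/(15795*(t**2 + 9)) + 74/(3645*(t + 6)) - 1/(13*(t - 2)) + 188/(729*(t - 3)) - 125/(486*(t - 6)) + 1/(486*t).
Integrate each term; A/(t−a) gives A·log|t−a|; the (Bt+D)/(t²+p²) term gives a log and an atan.

log(t)/486 - 125*log(t - 6)/486 + 188*log(t - 3)/729 - log(t - 2)/13 + 74*log(t + 6)/3645 + 851*log(t**2 + 9)/31590 + 238*atan(t/3)/15795 + C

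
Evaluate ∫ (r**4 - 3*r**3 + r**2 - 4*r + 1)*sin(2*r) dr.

-r**4*cos(2*r)/2 + r**3*sin(2*r) + 3*r**3*cos(2*r)/2 - 9*r**2*sin(2*r)/4 + r**2*cos(2*r) - r*sin(2*r) - r*cos(2*r)/4 + sin(2*r)/8 - cos(2*r) + C

Use integration by parts with u = r**4 - 3*r**3 + r**2 - 4*r + 1, dv = sin(2*r) dr, so v = -cos(2*r)/2.
Apply parts 4 times (tabular method): alternate signs, differentiate u down to 0, integrate dv up.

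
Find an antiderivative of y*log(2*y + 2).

y**2*log(2*y + 2)/2 - y**2/4 + y/2 - log(y + 1)/2 + C

Use integration by parts with u = log(2*y + 2), dv = y dy.
Then du = 2/(2*y + 2) dy and v = y**2/2.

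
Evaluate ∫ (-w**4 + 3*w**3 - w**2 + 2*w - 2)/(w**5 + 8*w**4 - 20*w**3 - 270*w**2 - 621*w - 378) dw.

Factor the denominator: (w - 6)*(w + 1)*(w + 3)**2*(w + 7).
Partial-fraction decomposition: -1165/(416*(w + 7)) + 4765/(2592*(w + 3)) - 179/(72*(w + 3)**2) + 3/(56*(w + 1)) - 674/(7371*(w - 6)).
Integrate each term; A/(w−a) gives A·log|w−a|; A/(w−a)² gives −A/(w−a).

-674*log(w - 6)/7371 + 3*log(w + 1)/56 + 4765*log(w + 3)/2592 - 1165*log(w + 7)/416 + 179/(72*w + 216) + C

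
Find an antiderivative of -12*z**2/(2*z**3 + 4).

-2*log(2*z**3 + 4) + C

Let u = 2*z**3 + 4, so du = (6*z**2) dz.
Rewriting, the integral becomes -2·∫ 1/u du = -2·log(u).
Substituting back, u = 2*z**3 + 4.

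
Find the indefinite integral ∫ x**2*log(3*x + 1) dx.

x**3*log(3*x + 1)/3 - x**3/9 + x**2/18 - x/27 + log(3*x + 1)/81 + C

Use integration by parts with u = log(3*x + 1), dv = x**2 dx.
Then du = 3/(3*x + 1) dx and v = x**3/3.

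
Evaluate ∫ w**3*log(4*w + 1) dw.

Use integration by parts with u = log(4*w + 1), dv = w**3 dw.
Then du = 4/(4*w + 1) dw and v = w**4/4.

w**4*log(4*w + 1)/4 - w**4/16 + w**3/48 - w**2/128 + w/256 - log(4*w + 1)/1024 + C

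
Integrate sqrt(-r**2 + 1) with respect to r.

Substitute r = sin(θ), so dr = cos(θ) dθ and the radical becomes sqrt(-r**2 + 1) = cos(θ) by the Pythagorean identity.
Integrate the resulting trig expression in θ, then back-substitute θ = asin(r), sin(θ) = r, cos(θ) = sqrt(-r**2 + 1) (absorbing any constant into C).

r*sqrt(-r**2 + 1)/2 + asin(r)/2 + C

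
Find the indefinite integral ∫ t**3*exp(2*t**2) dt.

Let u = t², du = 2t dt; rewrite as (1/2)∫ u^1·exp(2u) du.
Now integrate by parts 1 time.

(2*t**2 - 1)*exp(2*t**2)/8 + C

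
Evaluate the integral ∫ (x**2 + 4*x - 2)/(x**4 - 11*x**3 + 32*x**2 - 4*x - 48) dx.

Factor the denominator: (x - 6)*(x - 4)*(x - 2)*(x + 1).
Partial-fraction decomposition: 1/(21*(x + 1)) + 5/(12*(x - 2)) - 3/(2*(x - 4)) + 29/(28*(x - 6)).
Integrate each term: A/(x−a) contributes A·log|x−a|.

29*log(x - 6)/28 - 3*log(x - 4)/2 + 5*log(x - 2)/12 + log(x + 1)/21 + C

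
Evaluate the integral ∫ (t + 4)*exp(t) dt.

(t + 3)*exp(t) + C

Use integration by parts with u = t + 4, dv = exp(t) dt, so v = exp(t).
Apply parts 1 times (tabular method): alternate signs, differentiate u down to 0, integrate dv up.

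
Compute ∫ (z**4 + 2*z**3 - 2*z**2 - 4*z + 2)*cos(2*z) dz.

z**4*sin(2*z)/2 + z**3*sin(2*z) + z**3*cos(2*z) - 5*z**2*sin(2*z)/2 + 3*z**2*cos(2*z)/2 - 7*z*sin(2*z)/2 - 5*z*cos(2*z)/2 + 9*sin(2*z)/4 - 7*cos(2*z)/4 + C

Use integration by parts with u = z**4 + 2*z**3 - 2*z**2 - 4*z + 2, dv = cos(2*z) dz, so v = sin(2*z)/2.
Apply parts 4 times (tabular method): alternate signs, differentiate u down to 0, integrate dv up.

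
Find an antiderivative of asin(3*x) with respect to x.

Use integration by parts with u = arcsin(3*x), dv = dx.
Then du = 3/sqrt(-9*x**2 + 1) dx.

x*asin(3*x) + sqrt(-9*x**2 + 1)/3 + C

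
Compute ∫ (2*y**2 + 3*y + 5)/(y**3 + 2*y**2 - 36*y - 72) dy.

Factor the denominator: (y - 6)*(y + 2)*(y + 6).
Partial-fraction decomposition: 59/(48*(y + 6)) - 7/(32*(y + 2)) + 95/(96*(y - 6)).
Integrate each term: A/(y−a) contributes A·log|y−a|.

95*log(y - 6)/96 - 7*log(y + 2)/32 + 59*log(y + 6)/48 + C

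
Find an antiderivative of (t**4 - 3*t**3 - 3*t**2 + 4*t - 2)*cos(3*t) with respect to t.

t**4*sin(3*t)/3 - t**3*sin(3*t) + 4*t**3*cos(3*t)/9 - 13*t**2*sin(3*t)/9 - t**2*cos(3*t) + 2*t*sin(3*t) - 26*t*cos(3*t)/27 - 28*sin(3*t)/81 + 2*cos(3*t)/3 + C

Use integration by parts with u = t**4 - 3*t**3 - 3*t**2 + 4*t - 2, dv = cos(3*t) dt, so v = sin(3*t)/3.
Apply parts 4 times (tabular method): alternate signs, differentiate u down to 0, integrate dv up.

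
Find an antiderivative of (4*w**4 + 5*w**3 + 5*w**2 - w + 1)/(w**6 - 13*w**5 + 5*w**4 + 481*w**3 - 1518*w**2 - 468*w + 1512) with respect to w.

5779*log(w - 7)/312 - 3254899*log(w - 6)/176400 - log(w - 1)/150 + 3*log(w + 1)/1960 - 613*log(w + 6)/9360 + 6439/(420*w - 2520) + C

Factor the denominator: (w - 7)*(w - 6)**2*(w - 1)*(w + 1)*(w + 6).
Partial-fraction decomposition: -613/(9360*(w + 6)) + 3/(1960*(w + 1)) - 1/(150*(w - 1)) - 3254899/(176400*(w - 6)) - 6439/(420*(w - 6)**2) + 5779/(312*(w - 7)).
Integrate each term; A/(w−a) gives A·log|w−a|; A/(w−a)² gives −A/(w−a).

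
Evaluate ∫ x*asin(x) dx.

Use integration by parts with u = arcsin(x), dv = x dx.
Then du = 1/sqrt(-x**2 + 1) dx.

x**2*asin(x)/2 + x*sqrt(-x**2 + 1)/4 - asin(x)/4 + C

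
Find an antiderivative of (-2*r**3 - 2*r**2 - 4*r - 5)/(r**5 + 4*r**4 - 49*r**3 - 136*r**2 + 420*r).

Factor the denominator: r*(r - 6)*(r - 2)*(r + 5)*(r + 7).
Partial-fraction decomposition: 47/(126*(r + 7)) - 43/(154*(r + 5)) + 37/(504*(r - 2)) - 41/(264*(r - 6)) - 1/(84*r).
Integrate each term: A/(r−a) contributes A·log|r−a|.

-log(r)/84 - 41*log(r - 6)/264 + 37*log(r - 2)/504 - 43*log(r + 5)/154 + 47*log(r + 7)/126 + C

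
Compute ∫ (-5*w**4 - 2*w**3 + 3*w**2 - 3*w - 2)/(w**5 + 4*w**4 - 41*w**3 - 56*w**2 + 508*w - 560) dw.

-229*log(w - 4)/66 + 12451*log(w - 2)/7938 + 929*log(w + 5)/294 - 11153*log(w + 7)/1782 - 46/(63*w - 126) + C

Factor the denominator: (w - 4)*(w - 2)**2*(w + 5)*(w + 7).
Partial-fraction decomposition: -11153/(1782*(w + 7)) + 929/(294*(w + 5)) + 12451/(7938*(w - 2)) + 46/(63*(w - 2)**2) - 229/(66*(w - 4)).
Integrate each term; A/(w−a) gives A·log|w−a|; A/(w−a)² gives −A/(w−a).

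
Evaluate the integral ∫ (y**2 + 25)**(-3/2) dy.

y/(25*sqrt(y**2 + 25)) + C

Substitute y = 5·tan(θ), so dy = 5·sec(θ)^2 dθ and the radical becomes sqrt(y**2 + 25) = 5·sec(θ) by the Pythagorean identity.
Integrate the resulting trig expression in θ, then back-substitute tan(θ) = y/5, sec(θ) = sqrt(y**2 + 25)/5 (absorbing any constant into C).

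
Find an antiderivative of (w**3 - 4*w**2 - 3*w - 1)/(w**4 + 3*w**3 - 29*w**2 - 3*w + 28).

-13*log(w - 4)/165 + 7*log(w - 1)/48 - log(w + 1)/20 + 173*log(w + 7)/176 + C

Factor the denominator: (w - 4)*(w - 1)*(w + 1)*(w + 7).
Partial-fraction decomposition: 173/(176*(w + 7)) - 1/(20*(w + 1)) + 7/(48*(w - 1)) - 13/(165*(w - 4)).
Integrate each term: A/(w−a) contributes A·log|w−a|.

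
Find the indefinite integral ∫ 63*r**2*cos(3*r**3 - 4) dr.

7*sin(3*r**3 - 4) + C

Let u = 3*r**3 - 4, so du = (9*r**2) dr.
Rewriting, the integral becomes 7·∫ cos(u) du = 7·sin(u).
Substituting back, u = 3*r**3 - 4.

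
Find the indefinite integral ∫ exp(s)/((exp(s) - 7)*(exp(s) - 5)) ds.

Let u = e^s, du = e^s ds.
The integral becomes ∫ du/((u-5)(u-7)); decompose into partial fractions.

log(exp(s) - 7)/2 - log(exp(s) - 5)/2 + C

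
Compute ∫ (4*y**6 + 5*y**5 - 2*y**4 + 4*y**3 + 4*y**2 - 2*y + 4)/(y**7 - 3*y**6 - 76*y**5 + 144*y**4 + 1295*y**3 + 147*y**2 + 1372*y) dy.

log(y)/343 + 533695439*log(y - 7)/207515000 - 881*log(y + 4)/2057 + 126867*log(y + 7)/68600 + 177*log(y**2 + 1)/85000 - 11*atan(y)/42500 - 551387/(53900*y - 377300) + C

Factor the denominator: y*(y - 7)**2*(y + 4)*(y + 7)*(y**2 + 1).
Partial-fraction decomposition: (177*y - 11)/(42500*(y**2 + 1)) + 126867/(68600*(y + 7)) - 881/(2057*(y + 4)) + 533695439/(207515000*(y - 7)) + 551387/(53900*(y - 7)**2) + 1/(343*y).
Integrate each term; A/(y−a) gives A·log|y−a|; the (By+D)/(y²+p²) term gives a log and an atan.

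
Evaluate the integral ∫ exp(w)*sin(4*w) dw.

Let I denote the integral. Integrate by parts with u = sin(4*w), dv = exp(w) dw, so v = exp(w): I = exp(w)*sin(4*w) − 4·∫ exp(w)*cos(4*w) dw.
Apply parts again with u = cos(4*w), dv = exp(w) dw: ∫ exp(w)*cos(4*w) dw = exp(w)*cos(4*w) + 4·I. Substituting back brings back I: I = exp(w)*sin(4*w) - 4*exp(w)*cos(4*w) − 16·I.
Solving for I: (1 + 16)·I equals the remaining terms, so I = (1/17)·(exp(w)*sin(4*w) - 4*exp(w)*cos(4*w)).

exp(w)*sin(4*w)/17 - 4*exp(w)*cos(4*w)/17 + C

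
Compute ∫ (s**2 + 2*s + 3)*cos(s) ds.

Use integration by parts with u = s**2 + 2*s + 3, dv = cos(s) ds, so v = sin(s).
Apply parts 2 times (tabular method): alternate signs, differentiate u down to 0, integrate dv up.

s**2*sin(s) + 2*s*sin(s) + 2*s*cos(s) + sin(s) + 2*cos(s) + C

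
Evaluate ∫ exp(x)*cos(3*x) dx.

3*exp(x)*sin(3*x)/10 + exp(x)*cos(3*x)/10 + C

Let I denote the integral. Integrate by parts with u = cos(3*x), dv = exp(x) dx, so v = exp(x): I = exp(x)*cos(3*x) + 3·∫ exp(x)*sin(3*x) dx.
Apply parts again with u = sin(3*x), dv = exp(x) dx: ∫ exp(x)*sin(3*x) dx = exp(x)*sin(3*x) − 3·I. Substituting back brings back I: I = 3*exp(x)*sin(3*x) + exp(x)*cos(3*x) − 9·I.
Solving for I: (1 + 9)·I equals the remaining terms, so I = (1/10)·(3*exp(x)*sin(3*x) + exp(x)*cos(3*x)).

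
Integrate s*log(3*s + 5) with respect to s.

Use integration by parts with u = log(3*s + 5), dv = s ds.
Then du = 3/(3*s + 5) ds and v = s**2/2.

s**2*log(3*s + 5)/2 - s**2/4 + 5*s/6 - 25*log(3*s + 5)/18 + C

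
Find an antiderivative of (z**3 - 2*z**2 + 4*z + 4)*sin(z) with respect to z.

Use integration by parts with u = z**3 - 2*z**2 + 4*z + 4, dv = sin(z) dz, so v = -cos(z).
Apply parts 3 times (tabular method): alternate signs, differentiate u down to 0, integrate dv up.

-z**3*cos(z) + 3*z**2*sin(z) + 2*z**2*cos(z) - 4*z*sin(z) + 2*z*cos(z) - 2*sin(z) - 8*cos(z) + C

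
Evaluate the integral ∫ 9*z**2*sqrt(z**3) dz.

Let u = z**3, so du = (3*z**2) dz.
Rewriting, the integral becomes 3·∫ √u du = 3·(2/3)u^(3/2).
Substituting back, u = z**3.

2*(z**3)**(3/2) + C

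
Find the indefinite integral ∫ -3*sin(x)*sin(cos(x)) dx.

Let u = cos(x), so du = (-sin(x)) dx.
Rewriting, the integral becomes 3·∫ sin(u) du = 3·-cos(u).
Substituting back, u = cos(x).

-3*cos(cos(x)) + C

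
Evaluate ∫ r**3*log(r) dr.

Use integration by parts with u = log(r), dv = r**3 dr.
Then du = 1/r dr and v = r**4/4.

r**4*log(r)/4 - r**4/16 + C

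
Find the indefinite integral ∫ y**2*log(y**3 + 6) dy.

Let u = y**3 + 6, so du = (3*y**2) dy.
The integral becomes (1/3)·∫ log(u) du; integrate by parts with u′=log(u), dv′=du.

y**3*log(y**3 + 6)/3 - y**3/3 + 2*log(y**3 + 6) + C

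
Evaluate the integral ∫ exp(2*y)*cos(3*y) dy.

3*exp(2*y)*sin(3*y)/13 + 2*exp(2*y)*cos(3*y)/13 + C

Let I denote the integral. Integrate by parts with u = cos(3*y), dv = exp(2*y) dy, so v = exp(2*y)/2: I = exp(2*y)*cos(3*y)/2 + (3/2)·∫ exp(2*y)*sin(3*y) dy.
Apply parts again with u = sin(3*y), dv = exp(2*y) dy: ∫ exp(2*y)*sin(3*y) dy = exp(2*y)*sin(3*y)/2 − (3/2)·I. Substituting back brings back I: I = 3*exp(2*y)*sin(3*y)/4 + exp(2*y)*cos(3*y)/2 − (9/4)·I.
Solving for I: (1 + 9/4)·I equals the remaining terms, so I = (4/13)·(3*exp(2*y)*sin(3*y)/4 + exp(2*y)*cos(3*y)/2).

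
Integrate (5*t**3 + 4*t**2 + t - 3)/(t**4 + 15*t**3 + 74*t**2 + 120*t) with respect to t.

-log(t)/40 + 263*log(t + 4)/8 - 533*log(t + 5)/5 + 315*log(t + 6)/4 + C

Factor the denominator: t*(t + 4)*(t + 5)*(t + 6).
Partial-fraction decomposition: 315/(4*(t + 6)) - 533/(5*(t + 5)) + 263/(8*(t + 4)) - 1/(40*t).
Integrate each term: A/(t−a) contributes A·log|t−a|.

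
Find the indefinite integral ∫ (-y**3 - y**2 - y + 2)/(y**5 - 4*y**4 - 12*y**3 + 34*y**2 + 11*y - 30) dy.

Factor the denominator: (y - 5)*(y - 2)*(y - 1)*(y + 1)*(y + 3).
Partial-fraction decomposition: 23/(320*(y + 3)) - 1/(24*(y + 1)) - 1/(32*(y - 1)) + 4/(15*(y - 2)) - 17/(64*(y - 5)).
Integrate each term: A/(y−a) contributes A·log|y−a|.

-17*log(y - 5)/64 + 4*log(y - 2)/15 - log(y - 1)/32 - log(y + 1)/24 + 23*log(y + 3)/320 + C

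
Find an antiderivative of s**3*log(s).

Use integration by parts with u = log(s), dv = s**3 ds.
Then du = 1/s ds and v = s**4/4.

s**4*log(s)/4 - s**4/16 + C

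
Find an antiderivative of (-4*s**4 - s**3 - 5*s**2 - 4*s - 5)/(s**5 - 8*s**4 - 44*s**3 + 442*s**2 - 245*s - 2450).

Factor the denominator: (s - 7)*(s - 5)**2*(s + 2)*(s + 7).
Partial-fraction decomposition: -3161/(3360*(s + 7)) + 73/(2205*(s + 2)) + 80887/(4704*(s - 5)) + 925/(56*(s - 5)**2) - 10225/(504*(s - 7)).
Integrate each term; A/(s−a) gives A·log|s−a|; A/(s−a)² gives −A/(s−a).

-10225*log(s - 7)/504 + 80887*log(s - 5)/4704 + 73*log(s + 2)/2205 - 3161*log(s + 7)/3360 - 925/(56*s - 280) + C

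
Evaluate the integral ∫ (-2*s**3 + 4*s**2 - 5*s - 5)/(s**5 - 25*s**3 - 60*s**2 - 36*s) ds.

Factor the denominator: s*(s - 6)*(s + 1)*(s + 2)*(s + 3).
Partial-fraction decomposition: 50/(27*(s + 3)) - 37/(16*(s + 2)) + 3/(7*(s + 1)) - 323/(3024*(s - 6)) + 5/(36*s).
Integrate each term: A/(s−a) contributes A·log|s−a|.

5*log(s)/36 - 323*log(s - 6)/3024 + 3*log(s + 1)/7 - 37*log(s + 2)/16 + 50*log(s + 3)/27 + C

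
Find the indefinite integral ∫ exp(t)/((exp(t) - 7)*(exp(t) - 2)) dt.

Let u = e^t, du = e^t dt.
The integral becomes ∫ du/((u-2)(u-7)); decompose into partial fractions.

log(exp(t) - 7)/5 - log(exp(t) - 2)/5 + C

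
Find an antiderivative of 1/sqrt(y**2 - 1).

log(y + sqrt(y**2 - 1)) + C

Substitute y = sec(θ), so dy = sec(θ)*tan(θ) dθ and the radical becomes sqrt(y**2 - 1) = tan(θ) by the Pythagorean identity.
Integrate the resulting trig expression in θ, then back-substitute sec(θ) = y, tan(θ) = sqrt(y**2 - 1) (absorbing any constant into C).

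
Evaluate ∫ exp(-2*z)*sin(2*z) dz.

-exp(-2*z)*sin(2*z)/4 - exp(-2*z)*cos(2*z)/4 + C

Let I denote the integral. Integrate by parts with u = sin(2*z), dv = exp(-2*z) dz, so v = -exp(-2*z)/2: I = -exp(-2*z)*sin(2*z)/2 + ∫ exp(-2*z)*cos(2*z) dz.
Apply parts again with u = cos(2*z), dv = exp(-2*z) dz: ∫ exp(-2*z)*cos(2*z) dz = -exp(-2*z)*cos(2*z)/2 − I. Substituting back brings back I: I = -exp(-2*z)*sin(2*z)/2 - exp(-2*z)*cos(2*z)/2 − I.
Solving for I: (1 + 1)·I equals the remaining terms, so I = (1/2)·(-exp(-2*z)*sin(2*z)/2 - exp(-2*z)*cos(2*z)/2).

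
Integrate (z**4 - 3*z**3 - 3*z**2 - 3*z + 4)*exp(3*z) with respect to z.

Use integration by parts with u = z**4 - 3*z**3 - 3*z**2 - 3*z + 4, dv = exp(3*z) dz, so v = exp(3*z)/3.
Apply parts 4 times (tabular method): alternate signs, differentiate u down to 0, integrate dv up.

(27*z**4 - 117*z**3 + 36*z**2 - 105*z + 143)*exp(3*z)/81 + C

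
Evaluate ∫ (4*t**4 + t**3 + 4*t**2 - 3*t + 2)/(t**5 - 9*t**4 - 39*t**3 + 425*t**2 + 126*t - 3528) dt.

50911*log(t - 7)/38025 + 571*log(t - 4)/315 - 86*log(t + 3)/525 + 2566*log(t + 6)/2535 - 5062/(195*t - 1365) + C

Factor the denominator: (t - 7)**2*(t - 4)*(t + 3)*(t + 6).
Partial-fraction decomposition: 2566/(2535*(t + 6)) - 86/(525*(t + 3)) + 571/(315*(t - 4)) + 50911/(38025*(t - 7)) + 5062/(195*(t - 7)**2).
Integrate each term; A/(t−a) gives A·log|t−a|; A/(t−a)² gives −A/(t−a).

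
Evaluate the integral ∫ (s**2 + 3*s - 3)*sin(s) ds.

-s**2*cos(s) + 2*s*sin(s) - 3*s*cos(s) + 3*sin(s) + 5*cos(s) + C

Use integration by parts with u = s**2 + 3*s - 3, dv = sin(s) ds, so v = -cos(s).
Apply parts 2 times (tabular method): alternate signs, differentiate u down to 0, integrate dv up.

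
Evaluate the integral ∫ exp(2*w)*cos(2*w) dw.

Let I denote the integral. Integrate by parts with u = cos(2*w), dv = exp(2*w) dw, so v = exp(2*w)/2: I = exp(2*w)*cos(2*w)/2 + ∫ exp(2*w)*sin(2*w) dw.
Apply parts again with u = sin(2*w), dv = exp(2*w) dw: ∫ exp(2*w)*sin(2*w) dw = exp(2*w)*sin(2*w)/2 − I. Substituting back brings back I: I = exp(2*w)*sin(2*w)/2 + exp(2*w)*cos(2*w)/2 − I.
Solving for I: (1 + 1)·I equals the remaining terms, so I = (1/2)·(exp(2*w)*sin(2*w)/2 + exp(2*w)*cos(2*w)/2).

exp(2*w)*sin(2*w)/4 + exp(2*w)*cos(2*w)/4 + C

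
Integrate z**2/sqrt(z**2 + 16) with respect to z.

z*sqrt(z**2 + 16)/2 - 8*log(z + sqrt(z**2 + 16)) + C

Substitute z = 4·tan(θ), so dz = 4·sec(θ)^2 dθ and the radical becomes sqrt(z**2 + 16) = 4·sec(θ) by the Pythagorean identity.
Integrate the resulting trig expression in θ, then back-substitute tan(θ) = z/4, sec(θ) = sqrt(z**2 + 16)/4 (absorbing any constant into C).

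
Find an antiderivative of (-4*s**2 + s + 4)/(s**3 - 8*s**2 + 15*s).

4*log(s)/15 - 91*log(s - 5)/10 + 29*log(s - 3)/6 + C

Factor the denominator: s*(s - 5)*(s - 3).
Partial-fraction decomposition: 29/(6*(s - 3)) - 91/(10*(s - 5)) + 4/(15*s).
Integrate each term: A/(s−a) contributes A·log|s−a|.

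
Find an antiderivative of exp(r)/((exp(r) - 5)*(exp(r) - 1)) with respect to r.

log(exp(r) - 5)/4 - log(exp(r) - 1)/4 + C

Let u = e^r, du = e^r dr.
The integral becomes ∫ du/((u-5)(u-1)); decompose into partial fractions.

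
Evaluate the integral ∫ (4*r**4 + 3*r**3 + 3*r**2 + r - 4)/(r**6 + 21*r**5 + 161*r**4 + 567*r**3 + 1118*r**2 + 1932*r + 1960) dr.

23*log(r + 2)/300 - 2191*log(r + 5)/348 + 1754681*log(r + 7)/280900 - 8905*log(r**2 + 4)/651688 - 5853*atan(r/2)/325844 - 8711/(530*r + 3710) + C

Factor the denominator: (r + 2)*(r + 5)*(r + 7)**2*(r**2 + 4).
Partial-fraction decomposition: -(8905*r + 11706)/(325844*(r**2 + 4)) + 1754681/(280900*(r + 7)) + 8711/(530*(r + 7)**2) - 2191/(348*(r + 5)) + 23/(300*(r + 2)).
Integrate each term; A/(r−a) gives A·log|r−a|; the (Br+D)/(r²+p²) term gives a log and an atan.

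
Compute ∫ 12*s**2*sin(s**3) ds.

-4*cos(s**3) + C

Let u = s**3, so du = (3*s**2) ds.
Rewriting, the integral becomes 4·∫ sin(u) du = 4·-cos(u).
Substituting back, u = s**3.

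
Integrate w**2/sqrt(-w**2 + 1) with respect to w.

-w*sqrt(-w**2 + 1)/2 + asin(w)/2 + C

Substitute w = sin(θ), so dw = cos(θ) dθ and the radical becomes sqrt(-w**2 + 1) = cos(θ) by the Pythagorean identity.
Integrate the resulting trig expression in θ, then back-substitute θ = asin(w), sin(θ) = w, cos(θ) = sqrt(-w**2 + 1) (absorbing any constant into C).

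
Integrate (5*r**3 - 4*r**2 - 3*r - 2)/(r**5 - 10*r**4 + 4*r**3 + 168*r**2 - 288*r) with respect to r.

Factor the denominator: r*(r - 6)**2*(r - 2)*(r + 4).
Partial-fraction decomposition: -187/(1200*(r + 4)) + 1/(12*(r - 2)) + 59/(900*(r - 6)) + 229/(60*(r - 6)**2) + 1/(144*r).
Integrate each term; A/(r−a) gives A·log|r−a|; A/(r−a)² gives −A/(r−a).

log(r)/144 + 59*log(r - 6)/900 + log(r - 2)/12 - 187*log(r + 4)/1200 - 229/(60*r - 360) + C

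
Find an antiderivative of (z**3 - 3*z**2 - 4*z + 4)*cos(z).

z**3*sin(z) - 3*z**2*sin(z) + 3*z**2*cos(z) - 10*z*sin(z) - 6*z*cos(z) + 10*sin(z) - 10*cos(z) + C

Use integration by parts with u = z**3 - 3*z**2 - 4*z + 4, dv = cos(z) dz, so v = sin(z).
Apply parts 3 times (tabular method): alternate signs, differentiate u down to 0, integrate dv up.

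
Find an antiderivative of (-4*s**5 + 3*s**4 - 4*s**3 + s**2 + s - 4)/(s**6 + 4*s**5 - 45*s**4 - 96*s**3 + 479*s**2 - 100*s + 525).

-11099*log(s - 5)/6240 + 829*log(s - 3)/1600 + 14891*log(s + 5)/4160 - 75841*log(s + 7)/12000 + 7*log(s**2 + 1)/13000 - 6*atan(s)/1625 + C

Factor the denominator: (s - 5)*(s - 3)*(s + 5)*(s + 7)*(s**2 + 1).
Partial-fraction decomposition: (7*s - 24)/(6500*(s**2 + 1)) - 75841/(12000*(s + 7)) + 14891/(4160*(s + 5)) + 829/(1600*(s - 3)) - 11099/(6240*(s - 5)).
Integrate each term; A/(s−a) gives A·log|s−a|; the (Bs+D)/(s²+p²) term gives a log and an atan.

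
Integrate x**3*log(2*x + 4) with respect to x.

Use integration by parts with u = log(2*x + 4), dv = x**3 dx.
Then du = 2/(2*x + 4) dx and v = x**4/4.

x**4*log(2*x + 4)/4 - x**4/16 + x**3/6 - x**2/2 + 2*x - 4*log(x + 2) + C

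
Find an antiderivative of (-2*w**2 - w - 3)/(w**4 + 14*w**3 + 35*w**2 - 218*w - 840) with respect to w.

Factor the denominator: (w - 4)*(w + 5)*(w + 6)*(w + 7).
Partial-fraction decomposition: 47/(11*(w + 7)) - 69/(10*(w + 6)) + 8/(3*(w + 5)) - 13/(330*(w - 4)).
Integrate each term: A/(w−a) contributes A·log|w−a|.

-13*log(w - 4)/330 + 8*log(w + 5)/3 - 69*log(w + 6)/10 + 47*log(w + 7)/11 + C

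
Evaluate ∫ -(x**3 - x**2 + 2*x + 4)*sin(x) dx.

Use integration by parts with u = x**3 - x**2 + 2*x + 4, dv = -sin(x) dx, so v = cos(x).
Apply parts 3 times (tabular method): alternate signs, differentiate u down to 0, integrate dv up.

x**3*cos(x) - 3*x**2*sin(x) - x**2*cos(x) + 2*x*sin(x) - 4*x*cos(x) + 4*sin(x) + 6*cos(x) + C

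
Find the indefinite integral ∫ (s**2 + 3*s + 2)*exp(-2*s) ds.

(-s**2 - 4*s - 4)*exp(-2*s)/2 + C

Use integration by parts with u = s**2 + 3*s + 2, dv = exp(-2*s) ds, so v = -exp(-2*s)/2.
Apply parts 2 times (tabular method): alternate signs, differentiate u down to 0, integrate dv up.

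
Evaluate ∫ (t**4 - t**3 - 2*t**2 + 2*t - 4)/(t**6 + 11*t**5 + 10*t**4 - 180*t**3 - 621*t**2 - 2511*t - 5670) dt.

19*log(t - 5)/1496 - 5*log(t + 3)/108 + 1424*log(t + 6)/1485 - 219*log(t + 7)/232 + 827*log(t**2 + 9)/88740 - 1256*atan(t/3)/66555 + C

Factor the denominator: (t - 5)*(t + 3)*(t + 6)*(t + 7)*(t**2 + 9).
Partial-fraction decomposition: (827*t - 2512)/(44370*(t**2 + 9)) - 219/(232*(t + 7)) + 1424/(1485*(t + 6)) - 5/(108*(t + 3)) + 19/(1496*(t - 5)).
Integrate each term; A/(t−a) gives A·log|t−a|; the (Bt+D)/(t²+p²) term gives a log and an atan.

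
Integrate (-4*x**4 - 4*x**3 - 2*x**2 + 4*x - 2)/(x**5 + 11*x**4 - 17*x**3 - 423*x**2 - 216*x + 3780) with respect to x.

Factor the denominator: (x - 5)*(x - 3)*(x + 6)**2*(x + 7).
Partial-fraction decomposition: -209/(3*(x + 7)) + 651170/(9801*(x + 6)) - 4418/(99*(x + 6)**2) + 22/(81*(x - 3)) - 379/(363*(x - 5)).
Integrate each term; A/(x−a) gives A·log|x−a|; A/(x−a)² gives −A/(x−a).

-379*log(x - 5)/363 + 22*log(x - 3)/81 + 651170*log(x + 6)/9801 - 209*log(x + 7)/3 + 4418/(99*x + 594) + C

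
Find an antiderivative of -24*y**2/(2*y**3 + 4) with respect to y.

Let u = 2*y**3 + 4, so du = (6*y**2) dy.
Rewriting, the integral becomes -4·∫ 1/u du = -4·log(u).
Substituting back, u = 2*y**3 + 4.

-4*log(2*y**3 + 4) + C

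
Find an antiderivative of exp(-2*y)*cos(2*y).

exp(-2*y)*sin(2*y)/4 - exp(-2*y)*cos(2*y)/4 + C

Let I denote the integral. Integrate by parts with u = cos(2*y), dv = exp(-2*y) dy, so v = -exp(-2*y)/2: I = -exp(-2*y)*cos(2*y)/2 − ∫ exp(-2*y)*sin(2*y) dy.
Apply parts again with u = sin(2*y), dv = exp(-2*y) dy: ∫ exp(-2*y)*sin(2*y) dy = -exp(-2*y)*sin(2*y)/2 + I. Substituting back brings back I: I = exp(-2*y)*sin(2*y)/2 - exp(-2*y)*cos(2*y)/2 − I.
Solving for I: (1 + 1)·I equals the remaining terms, so I = (1/2)·(exp(-2*y)*sin(2*y)/2 - exp(-2*y)*cos(2*y)/2).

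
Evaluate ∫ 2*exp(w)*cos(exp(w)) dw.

2*sin(exp(w)) + C

Let u = exp(w), so du = (exp(w)) dw.
Rewriting, the integral becomes 2·∫ cos(u) du = 2·sin(u).
Substituting back, u = exp(w).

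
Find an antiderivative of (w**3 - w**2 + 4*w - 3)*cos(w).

w**3*sin(w) - w**2*sin(w) + 3*w**2*cos(w) - 2*w*sin(w) - 2*w*cos(w) - sin(w) - 2*cos(w) + C

Use integration by parts with u = w**3 - w**2 + 4*w - 3, dv = cos(w) dw, so v = sin(w).
Apply parts 3 times (tabular method): alternate signs, differentiate u down to 0, integrate dv up.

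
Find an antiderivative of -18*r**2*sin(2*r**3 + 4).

Let u = 2*r**3 + 4, so du = (6*r**2) dr.
Rewriting, the integral becomes -3·∫ sin(u) du = -3·-cos(u).
Substituting back, u = 2*r**3 + 4.

3*cos(2*r**3 + 4) + C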